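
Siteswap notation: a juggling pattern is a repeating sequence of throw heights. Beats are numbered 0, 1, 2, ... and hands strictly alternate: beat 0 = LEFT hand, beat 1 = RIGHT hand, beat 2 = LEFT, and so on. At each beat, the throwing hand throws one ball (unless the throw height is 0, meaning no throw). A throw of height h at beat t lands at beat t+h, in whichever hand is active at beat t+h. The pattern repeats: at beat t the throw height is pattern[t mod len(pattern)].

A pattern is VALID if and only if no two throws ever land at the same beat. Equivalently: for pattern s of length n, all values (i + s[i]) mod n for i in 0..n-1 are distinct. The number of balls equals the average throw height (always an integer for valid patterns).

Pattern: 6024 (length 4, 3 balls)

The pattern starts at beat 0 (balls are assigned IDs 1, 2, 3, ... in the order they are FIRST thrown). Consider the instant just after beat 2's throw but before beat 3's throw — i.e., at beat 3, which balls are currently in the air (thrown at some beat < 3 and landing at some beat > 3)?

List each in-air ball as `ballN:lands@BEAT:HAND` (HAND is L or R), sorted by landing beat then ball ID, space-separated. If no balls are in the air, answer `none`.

Answer: ball2:lands@4:L ball1:lands@6:L

Derivation:
Beat 0 (L): throw ball1 h=6 -> lands@6:L; in-air after throw: [b1@6:L]
Beat 2 (L): throw ball2 h=2 -> lands@4:L; in-air after throw: [b2@4:L b1@6:L]
Beat 3 (R): throw ball3 h=4 -> lands@7:R; in-air after throw: [b2@4:L b1@6:L b3@7:R]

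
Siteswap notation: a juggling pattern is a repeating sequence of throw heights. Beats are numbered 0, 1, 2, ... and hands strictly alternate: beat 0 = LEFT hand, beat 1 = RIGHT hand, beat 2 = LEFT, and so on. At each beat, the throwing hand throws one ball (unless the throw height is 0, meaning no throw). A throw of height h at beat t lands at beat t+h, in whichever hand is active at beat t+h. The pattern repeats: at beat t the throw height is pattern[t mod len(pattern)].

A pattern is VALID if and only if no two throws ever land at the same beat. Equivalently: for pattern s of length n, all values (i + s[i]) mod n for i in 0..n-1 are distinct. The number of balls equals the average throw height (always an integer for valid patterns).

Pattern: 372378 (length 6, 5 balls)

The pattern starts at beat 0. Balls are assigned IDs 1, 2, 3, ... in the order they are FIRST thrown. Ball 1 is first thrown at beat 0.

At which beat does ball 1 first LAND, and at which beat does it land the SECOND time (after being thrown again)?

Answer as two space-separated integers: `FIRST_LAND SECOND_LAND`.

Answer: 3 6

Derivation:
Beat 0 (L): throw ball1 h=3 -> lands@3:R; in-air after throw: [b1@3:R]
Beat 1 (R): throw ball2 h=7 -> lands@8:L; in-air after throw: [b1@3:R b2@8:L]
Beat 2 (L): throw ball3 h=2 -> lands@4:L; in-air after throw: [b1@3:R b3@4:L b2@8:L]
Beat 3 (R): throw ball1 h=3 -> lands@6:L; in-air after throw: [b3@4:L b1@6:L b2@8:L]
Beat 4 (L): throw ball3 h=7 -> lands@11:R; in-air after throw: [b1@6:L b2@8:L b3@11:R]
Beat 5 (R): throw ball4 h=8 -> lands@13:R; in-air after throw: [b1@6:L b2@8:L b3@11:R b4@13:R]
Beat 6 (L): throw ball1 h=3 -> lands@9:R; in-air after throw: [b2@8:L b1@9:R b3@11:R b4@13:R]
Ball 1: thrown@0 h=3 -> first land @3; rethrown@3 h=3 -> second land @6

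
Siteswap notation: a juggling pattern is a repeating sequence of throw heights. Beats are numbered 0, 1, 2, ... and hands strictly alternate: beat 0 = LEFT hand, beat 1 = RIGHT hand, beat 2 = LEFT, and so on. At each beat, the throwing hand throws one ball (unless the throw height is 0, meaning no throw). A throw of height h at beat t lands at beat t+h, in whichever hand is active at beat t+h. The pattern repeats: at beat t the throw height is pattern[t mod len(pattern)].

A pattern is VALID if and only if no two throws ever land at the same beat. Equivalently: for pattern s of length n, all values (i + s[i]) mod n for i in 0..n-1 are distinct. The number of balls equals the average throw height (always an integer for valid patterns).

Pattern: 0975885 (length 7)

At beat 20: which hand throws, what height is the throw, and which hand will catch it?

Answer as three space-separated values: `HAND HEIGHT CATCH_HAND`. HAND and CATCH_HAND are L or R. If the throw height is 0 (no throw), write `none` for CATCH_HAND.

Answer: L 5 R

Derivation:
Beat 20: 20 mod 2 = 0, so hand = L
Throw height = pattern[20 mod 7] = pattern[6] = 5
Lands at beat 20+5=25, 25 mod 2 = 1, so catch hand = R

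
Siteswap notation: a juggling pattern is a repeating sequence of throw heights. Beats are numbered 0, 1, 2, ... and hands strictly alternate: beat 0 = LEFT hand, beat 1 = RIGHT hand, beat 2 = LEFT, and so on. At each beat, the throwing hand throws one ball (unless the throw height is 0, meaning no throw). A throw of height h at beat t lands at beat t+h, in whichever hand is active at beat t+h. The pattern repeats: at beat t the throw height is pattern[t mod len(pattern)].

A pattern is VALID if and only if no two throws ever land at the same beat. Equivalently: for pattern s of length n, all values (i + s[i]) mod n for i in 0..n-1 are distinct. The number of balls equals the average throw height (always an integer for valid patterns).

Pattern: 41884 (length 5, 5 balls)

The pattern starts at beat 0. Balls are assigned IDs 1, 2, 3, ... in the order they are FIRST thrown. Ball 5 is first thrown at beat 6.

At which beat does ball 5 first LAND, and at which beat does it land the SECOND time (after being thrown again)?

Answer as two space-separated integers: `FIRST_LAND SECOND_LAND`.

Answer: 7 15

Derivation:
Beat 0 (L): throw ball1 h=4 -> lands@4:L; in-air after throw: [b1@4:L]
Beat 1 (R): throw ball2 h=1 -> lands@2:L; in-air after throw: [b2@2:L b1@4:L]
Beat 2 (L): throw ball2 h=8 -> lands@10:L; in-air after throw: [b1@4:L b2@10:L]
Beat 3 (R): throw ball3 h=8 -> lands@11:R; in-air after throw: [b1@4:L b2@10:L b3@11:R]
Beat 4 (L): throw ball1 h=4 -> lands@8:L; in-air after throw: [b1@8:L b2@10:L b3@11:R]
Beat 5 (R): throw ball4 h=4 -> lands@9:R; in-air after throw: [b1@8:L b4@9:R b2@10:L b3@11:R]
Beat 6 (L): throw ball5 h=1 -> lands@7:R; in-air after throw: [b5@7:R b1@8:L b4@9:R b2@10:L b3@11:R]
Beat 7 (R): throw ball5 h=8 -> lands@15:R; in-air after throw: [b1@8:L b4@9:R b2@10:L b3@11:R b5@15:R]
Beat 8 (L): throw ball1 h=8 -> lands@16:L; in-air after throw: [b4@9:R b2@10:L b3@11:R b5@15:R b1@16:L]
Beat 9 (R): throw ball4 h=4 -> lands@13:R; in-air after throw: [b2@10:L b3@11:R b4@13:R b5@15:R b1@16:L]
Beat 10 (L): throw ball2 h=4 -> lands@14:L; in-air after throw: [b3@11:R b4@13:R b2@14:L b5@15:R b1@16:L]
Beat 11 (R): throw ball3 h=1 -> lands@12:L; in-air after throw: [b3@12:L b4@13:R b2@14:L b5@15:R b1@16:L]
Beat 12 (L): throw ball3 h=8 -> lands@20:L; in-air after throw: [b4@13:R b2@14:L b5@15:R b1@16:L b3@20:L]
Beat 13 (R): throw ball4 h=8 -> lands@21:R; in-air after throw: [b2@14:L b5@15:R b1@16:L b3@20:L b4@21:R]
Beat 14 (L): throw ball2 h=4 -> lands@18:L; in-air after throw: [b5@15:R b1@16:L b2@18:L b3@20:L b4@21:R]
Beat 15 (R): throw ball5 h=4 -> lands@19:R; in-air after throw: [b1@16:L b2@18:L b5@19:R b3@20:L b4@21:R]
Ball 5: thrown@6 h=1 -> first land @7; rethrown@7 h=8 -> second land @15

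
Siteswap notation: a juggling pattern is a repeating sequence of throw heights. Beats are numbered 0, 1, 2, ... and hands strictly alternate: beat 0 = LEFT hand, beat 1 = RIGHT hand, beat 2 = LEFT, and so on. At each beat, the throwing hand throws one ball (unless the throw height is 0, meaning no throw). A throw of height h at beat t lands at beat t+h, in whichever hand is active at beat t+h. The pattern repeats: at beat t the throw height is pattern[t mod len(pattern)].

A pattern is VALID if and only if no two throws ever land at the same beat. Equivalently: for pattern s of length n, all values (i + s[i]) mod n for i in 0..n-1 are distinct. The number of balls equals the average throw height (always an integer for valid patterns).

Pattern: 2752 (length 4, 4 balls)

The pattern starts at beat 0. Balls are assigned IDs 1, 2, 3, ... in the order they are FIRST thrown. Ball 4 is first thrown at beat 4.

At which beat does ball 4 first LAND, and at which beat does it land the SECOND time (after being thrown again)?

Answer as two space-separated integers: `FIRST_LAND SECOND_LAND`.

Answer: 6 11

Derivation:
Beat 0 (L): throw ball1 h=2 -> lands@2:L; in-air after throw: [b1@2:L]
Beat 1 (R): throw ball2 h=7 -> lands@8:L; in-air after throw: [b1@2:L b2@8:L]
Beat 2 (L): throw ball1 h=5 -> lands@7:R; in-air after throw: [b1@7:R b2@8:L]
Beat 3 (R): throw ball3 h=2 -> lands@5:R; in-air after throw: [b3@5:R b1@7:R b2@8:L]
Beat 4 (L): throw ball4 h=2 -> lands@6:L; in-air after throw: [b3@5:R b4@6:L b1@7:R b2@8:L]
Beat 5 (R): throw ball3 h=7 -> lands@12:L; in-air after throw: [b4@6:L b1@7:R b2@8:L b3@12:L]
Beat 6 (L): throw ball4 h=5 -> lands@11:R; in-air after throw: [b1@7:R b2@8:L b4@11:R b3@12:L]
Beat 7 (R): throw ball1 h=2 -> lands@9:R; in-air after throw: [b2@8:L b1@9:R b4@11:R b3@12:L]
Beat 8 (L): throw ball2 h=2 -> lands@10:L; in-air after throw: [b1@9:R b2@10:L b4@11:R b3@12:L]
Beat 9 (R): throw ball1 h=7 -> lands@16:L; in-air after throw: [b2@10:L b4@11:R b3@12:L b1@16:L]
Beat 10 (L): throw ball2 h=5 -> lands@15:R; in-air after throw: [b4@11:R b3@12:L b2@15:R b1@16:L]
Beat 11 (R): throw ball4 h=2 -> lands@13:R; in-air after throw: [b3@12:L b4@13:R b2@15:R b1@16:L]
Ball 4: thrown@4 h=2 -> first land @6; rethrown@6 h=5 -> second land @11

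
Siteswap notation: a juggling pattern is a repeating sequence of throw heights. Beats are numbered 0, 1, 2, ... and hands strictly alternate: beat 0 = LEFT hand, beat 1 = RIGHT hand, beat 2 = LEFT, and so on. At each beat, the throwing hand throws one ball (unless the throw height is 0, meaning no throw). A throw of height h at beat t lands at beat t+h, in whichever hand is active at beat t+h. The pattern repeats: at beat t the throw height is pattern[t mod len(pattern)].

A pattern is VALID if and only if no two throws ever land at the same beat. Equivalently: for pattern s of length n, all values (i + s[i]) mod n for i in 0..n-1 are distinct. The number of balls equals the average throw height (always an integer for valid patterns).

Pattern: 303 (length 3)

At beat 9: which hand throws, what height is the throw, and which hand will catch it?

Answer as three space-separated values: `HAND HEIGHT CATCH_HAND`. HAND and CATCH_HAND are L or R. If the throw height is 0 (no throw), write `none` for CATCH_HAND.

Beat 9: 9 mod 2 = 1, so hand = R
Throw height = pattern[9 mod 3] = pattern[0] = 3
Lands at beat 9+3=12, 12 mod 2 = 0, so catch hand = L

Answer: R 3 L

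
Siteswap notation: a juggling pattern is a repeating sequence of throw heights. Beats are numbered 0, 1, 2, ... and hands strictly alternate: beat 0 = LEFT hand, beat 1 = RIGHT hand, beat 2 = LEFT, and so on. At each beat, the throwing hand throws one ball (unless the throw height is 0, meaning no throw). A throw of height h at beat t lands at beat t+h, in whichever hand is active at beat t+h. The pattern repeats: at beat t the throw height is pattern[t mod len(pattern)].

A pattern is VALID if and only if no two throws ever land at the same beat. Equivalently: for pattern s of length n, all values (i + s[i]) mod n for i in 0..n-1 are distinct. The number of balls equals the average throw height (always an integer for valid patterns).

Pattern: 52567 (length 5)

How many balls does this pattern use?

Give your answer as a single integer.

Answer: 5

Derivation:
Pattern = [5, 2, 5, 6, 7], length n = 5
  position 0: throw height = 5, running sum = 5
  position 1: throw height = 2, running sum = 7
  position 2: throw height = 5, running sum = 12
  position 3: throw height = 6, running sum = 18
  position 4: throw height = 7, running sum = 25
Total sum = 25; balls = sum / n = 25 / 5 = 5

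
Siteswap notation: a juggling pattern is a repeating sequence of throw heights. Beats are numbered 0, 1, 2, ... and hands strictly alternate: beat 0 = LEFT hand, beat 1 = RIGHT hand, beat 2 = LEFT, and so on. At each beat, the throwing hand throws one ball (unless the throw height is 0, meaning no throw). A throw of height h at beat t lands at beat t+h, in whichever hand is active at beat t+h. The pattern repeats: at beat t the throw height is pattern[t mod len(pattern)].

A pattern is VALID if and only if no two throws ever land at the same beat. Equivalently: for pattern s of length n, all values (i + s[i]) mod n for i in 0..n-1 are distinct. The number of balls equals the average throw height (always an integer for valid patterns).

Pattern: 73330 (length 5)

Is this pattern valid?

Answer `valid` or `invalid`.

i=0: (i + s[i]) mod n = (0 + 7) mod 5 = 2
i=1: (i + s[i]) mod n = (1 + 3) mod 5 = 4
i=2: (i + s[i]) mod n = (2 + 3) mod 5 = 0
i=3: (i + s[i]) mod n = (3 + 3) mod 5 = 1
i=4: (i + s[i]) mod n = (4 + 0) mod 5 = 4
Residues: [2, 4, 0, 1, 4], distinct: False

Answer: invalid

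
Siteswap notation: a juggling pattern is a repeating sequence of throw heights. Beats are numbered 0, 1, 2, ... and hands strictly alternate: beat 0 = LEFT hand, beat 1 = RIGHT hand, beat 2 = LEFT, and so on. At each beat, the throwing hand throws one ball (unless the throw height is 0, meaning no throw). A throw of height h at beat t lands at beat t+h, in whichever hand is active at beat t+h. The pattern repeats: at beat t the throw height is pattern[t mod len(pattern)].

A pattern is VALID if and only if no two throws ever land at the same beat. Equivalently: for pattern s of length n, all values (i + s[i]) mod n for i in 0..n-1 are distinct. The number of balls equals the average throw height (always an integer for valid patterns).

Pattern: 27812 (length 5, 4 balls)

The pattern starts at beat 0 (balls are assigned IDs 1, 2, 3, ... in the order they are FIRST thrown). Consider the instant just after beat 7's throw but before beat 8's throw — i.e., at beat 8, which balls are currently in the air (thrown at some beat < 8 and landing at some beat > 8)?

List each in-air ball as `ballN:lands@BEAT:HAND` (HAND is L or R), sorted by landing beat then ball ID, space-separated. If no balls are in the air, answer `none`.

Beat 0 (L): throw ball1 h=2 -> lands@2:L; in-air after throw: [b1@2:L]
Beat 1 (R): throw ball2 h=7 -> lands@8:L; in-air after throw: [b1@2:L b2@8:L]
Beat 2 (L): throw ball1 h=8 -> lands@10:L; in-air after throw: [b2@8:L b1@10:L]
Beat 3 (R): throw ball3 h=1 -> lands@4:L; in-air after throw: [b3@4:L b2@8:L b1@10:L]
Beat 4 (L): throw ball3 h=2 -> lands@6:L; in-air after throw: [b3@6:L b2@8:L b1@10:L]
Beat 5 (R): throw ball4 h=2 -> lands@7:R; in-air after throw: [b3@6:L b4@7:R b2@8:L b1@10:L]
Beat 6 (L): throw ball3 h=7 -> lands@13:R; in-air after throw: [b4@7:R b2@8:L b1@10:L b3@13:R]
Beat 7 (R): throw ball4 h=8 -> lands@15:R; in-air after throw: [b2@8:L b1@10:L b3@13:R b4@15:R]
Beat 8 (L): throw ball2 h=1 -> lands@9:R; in-air after throw: [b2@9:R b1@10:L b3@13:R b4@15:R]

Answer: ball1:lands@10:L ball3:lands@13:R ball4:lands@15:R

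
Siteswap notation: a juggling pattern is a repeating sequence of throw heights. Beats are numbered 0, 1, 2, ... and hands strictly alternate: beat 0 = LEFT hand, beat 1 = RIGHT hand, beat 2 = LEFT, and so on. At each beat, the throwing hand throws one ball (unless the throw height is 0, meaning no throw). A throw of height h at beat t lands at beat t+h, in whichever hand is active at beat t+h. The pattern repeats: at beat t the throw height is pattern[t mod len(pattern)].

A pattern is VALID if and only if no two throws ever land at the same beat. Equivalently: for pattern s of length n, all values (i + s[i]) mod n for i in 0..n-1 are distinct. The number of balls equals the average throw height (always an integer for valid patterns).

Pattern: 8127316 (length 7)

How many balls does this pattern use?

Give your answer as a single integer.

Answer: 4

Derivation:
Pattern = [8, 1, 2, 7, 3, 1, 6], length n = 7
  position 0: throw height = 8, running sum = 8
  position 1: throw height = 1, running sum = 9
  position 2: throw height = 2, running sum = 11
  position 3: throw height = 7, running sum = 18
  position 4: throw height = 3, running sum = 21
  position 5: throw height = 1, running sum = 22
  position 6: throw height = 6, running sum = 28
Total sum = 28; balls = sum / n = 28 / 7 = 4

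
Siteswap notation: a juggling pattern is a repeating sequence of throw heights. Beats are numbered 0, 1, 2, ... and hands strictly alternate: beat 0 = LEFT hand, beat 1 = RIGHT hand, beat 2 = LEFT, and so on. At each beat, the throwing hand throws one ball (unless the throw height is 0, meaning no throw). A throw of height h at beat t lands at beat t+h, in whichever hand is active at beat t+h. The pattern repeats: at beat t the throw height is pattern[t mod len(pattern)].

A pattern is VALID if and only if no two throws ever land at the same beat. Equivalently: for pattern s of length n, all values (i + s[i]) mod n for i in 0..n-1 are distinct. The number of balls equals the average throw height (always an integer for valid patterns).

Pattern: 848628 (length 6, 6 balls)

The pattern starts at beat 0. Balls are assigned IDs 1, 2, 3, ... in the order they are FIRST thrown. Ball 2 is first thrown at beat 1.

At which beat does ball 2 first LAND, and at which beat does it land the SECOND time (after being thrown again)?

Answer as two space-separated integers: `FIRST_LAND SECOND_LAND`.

Beat 0 (L): throw ball1 h=8 -> lands@8:L; in-air after throw: [b1@8:L]
Beat 1 (R): throw ball2 h=4 -> lands@5:R; in-air after throw: [b2@5:R b1@8:L]
Beat 2 (L): throw ball3 h=8 -> lands@10:L; in-air after throw: [b2@5:R b1@8:L b3@10:L]
Beat 3 (R): throw ball4 h=6 -> lands@9:R; in-air after throw: [b2@5:R b1@8:L b4@9:R b3@10:L]
Beat 4 (L): throw ball5 h=2 -> lands@6:L; in-air after throw: [b2@5:R b5@6:L b1@8:L b4@9:R b3@10:L]
Beat 5 (R): throw ball2 h=8 -> lands@13:R; in-air after throw: [b5@6:L b1@8:L b4@9:R b3@10:L b2@13:R]
Beat 6 (L): throw ball5 h=8 -> lands@14:L; in-air after throw: [b1@8:L b4@9:R b3@10:L b2@13:R b5@14:L]
Beat 7 (R): throw ball6 h=4 -> lands@11:R; in-air after throw: [b1@8:L b4@9:R b3@10:L b6@11:R b2@13:R b5@14:L]
Beat 8 (L): throw ball1 h=8 -> lands@16:L; in-air after throw: [b4@9:R b3@10:L b6@11:R b2@13:R b5@14:L b1@16:L]
Beat 9 (R): throw ball4 h=6 -> lands@15:R; in-air after throw: [b3@10:L b6@11:R b2@13:R b5@14:L b4@15:R b1@16:L]
Beat 10 (L): throw ball3 h=2 -> lands@12:L; in-air after throw: [b6@11:R b3@12:L b2@13:R b5@14:L b4@15:R b1@16:L]
Beat 11 (R): throw ball6 h=8 -> lands@19:R; in-air after throw: [b3@12:L b2@13:R b5@14:L b4@15:R b1@16:L b6@19:R]
Beat 12 (L): throw ball3 h=8 -> lands@20:L; in-air after throw: [b2@13:R b5@14:L b4@15:R b1@16:L b6@19:R b3@20:L]
Beat 13 (R): throw ball2 h=4 -> lands@17:R; in-air after throw: [b5@14:L b4@15:R b1@16:L b2@17:R b6@19:R b3@20:L]
Ball 2: thrown@1 h=4 -> first land @5; rethrown@5 h=8 -> second land @13

Answer: 5 13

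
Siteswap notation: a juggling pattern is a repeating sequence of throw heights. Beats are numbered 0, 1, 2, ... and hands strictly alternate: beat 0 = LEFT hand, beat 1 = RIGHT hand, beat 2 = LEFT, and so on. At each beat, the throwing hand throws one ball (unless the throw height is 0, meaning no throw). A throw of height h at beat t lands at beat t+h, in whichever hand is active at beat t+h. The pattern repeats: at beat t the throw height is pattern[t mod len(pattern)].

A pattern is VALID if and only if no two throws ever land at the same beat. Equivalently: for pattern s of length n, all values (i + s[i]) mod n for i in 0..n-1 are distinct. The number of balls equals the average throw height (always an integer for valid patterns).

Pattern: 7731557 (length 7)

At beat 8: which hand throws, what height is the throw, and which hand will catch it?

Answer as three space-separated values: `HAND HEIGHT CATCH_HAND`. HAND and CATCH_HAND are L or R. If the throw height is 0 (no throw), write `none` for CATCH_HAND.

Beat 8: 8 mod 2 = 0, so hand = L
Throw height = pattern[8 mod 7] = pattern[1] = 7
Lands at beat 8+7=15, 15 mod 2 = 1, so catch hand = R

Answer: L 7 R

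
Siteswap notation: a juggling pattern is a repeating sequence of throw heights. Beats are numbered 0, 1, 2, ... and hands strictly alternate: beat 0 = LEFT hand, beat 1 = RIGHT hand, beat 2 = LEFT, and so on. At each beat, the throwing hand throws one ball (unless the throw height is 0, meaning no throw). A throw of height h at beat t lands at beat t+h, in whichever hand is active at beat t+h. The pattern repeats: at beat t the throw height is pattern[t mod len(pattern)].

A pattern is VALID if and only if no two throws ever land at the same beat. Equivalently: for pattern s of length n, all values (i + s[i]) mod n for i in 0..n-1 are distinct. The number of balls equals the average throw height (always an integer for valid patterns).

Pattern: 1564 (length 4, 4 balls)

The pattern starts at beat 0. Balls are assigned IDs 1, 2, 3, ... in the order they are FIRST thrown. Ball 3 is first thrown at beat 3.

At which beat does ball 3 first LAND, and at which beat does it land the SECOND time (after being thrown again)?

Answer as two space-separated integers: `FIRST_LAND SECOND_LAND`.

Beat 0 (L): throw ball1 h=1 -> lands@1:R; in-air after throw: [b1@1:R]
Beat 1 (R): throw ball1 h=5 -> lands@6:L; in-air after throw: [b1@6:L]
Beat 2 (L): throw ball2 h=6 -> lands@8:L; in-air after throw: [b1@6:L b2@8:L]
Beat 3 (R): throw ball3 h=4 -> lands@7:R; in-air after throw: [b1@6:L b3@7:R b2@8:L]
Beat 4 (L): throw ball4 h=1 -> lands@5:R; in-air after throw: [b4@5:R b1@6:L b3@7:R b2@8:L]
Beat 5 (R): throw ball4 h=5 -> lands@10:L; in-air after throw: [b1@6:L b3@7:R b2@8:L b4@10:L]
Beat 6 (L): throw ball1 h=6 -> lands@12:L; in-air after throw: [b3@7:R b2@8:L b4@10:L b1@12:L]
Beat 7 (R): throw ball3 h=4 -> lands@11:R; in-air after throw: [b2@8:L b4@10:L b3@11:R b1@12:L]
Beat 8 (L): throw ball2 h=1 -> lands@9:R; in-air after throw: [b2@9:R b4@10:L b3@11:R b1@12:L]
Beat 9 (R): throw ball2 h=5 -> lands@14:L; in-air after throw: [b4@10:L b3@11:R b1@12:L b2@14:L]
Beat 10 (L): throw ball4 h=6 -> lands@16:L; in-air after throw: [b3@11:R b1@12:L b2@14:L b4@16:L]
Beat 11 (R): throw ball3 h=4 -> lands@15:R; in-air after throw: [b1@12:L b2@14:L b3@15:R b4@16:L]
Ball 3: thrown@3 h=4 -> first land @7; rethrown@7 h=4 -> second land @11

Answer: 7 11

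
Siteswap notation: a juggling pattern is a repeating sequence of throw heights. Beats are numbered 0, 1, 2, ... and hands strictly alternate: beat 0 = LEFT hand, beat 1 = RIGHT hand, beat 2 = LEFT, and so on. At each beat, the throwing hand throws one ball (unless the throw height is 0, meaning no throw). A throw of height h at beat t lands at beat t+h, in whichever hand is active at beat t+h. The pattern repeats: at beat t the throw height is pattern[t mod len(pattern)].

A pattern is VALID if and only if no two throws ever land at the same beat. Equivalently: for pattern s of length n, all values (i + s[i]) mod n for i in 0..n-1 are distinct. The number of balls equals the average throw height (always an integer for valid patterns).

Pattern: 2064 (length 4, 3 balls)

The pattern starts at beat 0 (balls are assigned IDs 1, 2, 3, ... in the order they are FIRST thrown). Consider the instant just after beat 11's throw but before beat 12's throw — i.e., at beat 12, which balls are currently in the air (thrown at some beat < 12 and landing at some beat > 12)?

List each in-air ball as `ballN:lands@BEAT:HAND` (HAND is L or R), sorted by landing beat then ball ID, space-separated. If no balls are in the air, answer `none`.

Beat 0 (L): throw ball1 h=2 -> lands@2:L; in-air after throw: [b1@2:L]
Beat 2 (L): throw ball1 h=6 -> lands@8:L; in-air after throw: [b1@8:L]
Beat 3 (R): throw ball2 h=4 -> lands@7:R; in-air after throw: [b2@7:R b1@8:L]
Beat 4 (L): throw ball3 h=2 -> lands@6:L; in-air after throw: [b3@6:L b2@7:R b1@8:L]
Beat 6 (L): throw ball3 h=6 -> lands@12:L; in-air after throw: [b2@7:R b1@8:L b3@12:L]
Beat 7 (R): throw ball2 h=4 -> lands@11:R; in-air after throw: [b1@8:L b2@11:R b3@12:L]
Beat 8 (L): throw ball1 h=2 -> lands@10:L; in-air after throw: [b1@10:L b2@11:R b3@12:L]
Beat 10 (L): throw ball1 h=6 -> lands@16:L; in-air after throw: [b2@11:R b3@12:L b1@16:L]
Beat 11 (R): throw ball2 h=4 -> lands@15:R; in-air after throw: [b3@12:L b2@15:R b1@16:L]
Beat 12 (L): throw ball3 h=2 -> lands@14:L; in-air after throw: [b3@14:L b2@15:R b1@16:L]

Answer: ball2:lands@15:R ball1:lands@16:L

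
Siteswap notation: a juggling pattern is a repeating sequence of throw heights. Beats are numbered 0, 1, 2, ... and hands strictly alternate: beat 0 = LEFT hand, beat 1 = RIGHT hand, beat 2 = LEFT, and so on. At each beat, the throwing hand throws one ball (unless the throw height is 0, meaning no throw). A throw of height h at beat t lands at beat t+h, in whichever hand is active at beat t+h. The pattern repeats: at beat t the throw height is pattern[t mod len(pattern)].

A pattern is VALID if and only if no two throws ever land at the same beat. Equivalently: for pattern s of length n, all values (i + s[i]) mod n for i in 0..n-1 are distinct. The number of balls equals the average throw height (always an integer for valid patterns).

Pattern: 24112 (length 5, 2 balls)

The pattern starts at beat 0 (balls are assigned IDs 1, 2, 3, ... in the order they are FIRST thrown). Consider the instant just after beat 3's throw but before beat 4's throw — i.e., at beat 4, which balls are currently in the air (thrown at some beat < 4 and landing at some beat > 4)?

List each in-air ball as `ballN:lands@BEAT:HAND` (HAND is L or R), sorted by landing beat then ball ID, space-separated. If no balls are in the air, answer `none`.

Answer: ball2:lands@5:R

Derivation:
Beat 0 (L): throw ball1 h=2 -> lands@2:L; in-air after throw: [b1@2:L]
Beat 1 (R): throw ball2 h=4 -> lands@5:R; in-air after throw: [b1@2:L b2@5:R]
Beat 2 (L): throw ball1 h=1 -> lands@3:R; in-air after throw: [b1@3:R b2@5:R]
Beat 3 (R): throw ball1 h=1 -> lands@4:L; in-air after throw: [b1@4:L b2@5:R]
Beat 4 (L): throw ball1 h=2 -> lands@6:L; in-air after throw: [b2@5:R b1@6:L]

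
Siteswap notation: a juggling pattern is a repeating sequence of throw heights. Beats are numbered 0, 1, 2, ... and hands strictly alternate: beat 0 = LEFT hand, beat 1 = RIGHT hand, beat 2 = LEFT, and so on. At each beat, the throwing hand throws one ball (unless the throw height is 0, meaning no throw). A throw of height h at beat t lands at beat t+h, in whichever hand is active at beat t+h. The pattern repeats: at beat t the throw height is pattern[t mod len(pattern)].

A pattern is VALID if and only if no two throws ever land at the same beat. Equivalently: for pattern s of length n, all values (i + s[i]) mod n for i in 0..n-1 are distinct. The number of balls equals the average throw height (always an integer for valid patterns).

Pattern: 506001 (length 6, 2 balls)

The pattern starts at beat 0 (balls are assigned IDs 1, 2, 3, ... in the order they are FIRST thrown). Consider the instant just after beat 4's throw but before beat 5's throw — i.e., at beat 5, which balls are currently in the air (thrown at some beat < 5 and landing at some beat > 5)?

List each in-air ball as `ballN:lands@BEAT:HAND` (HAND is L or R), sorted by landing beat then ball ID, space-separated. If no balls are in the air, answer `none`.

Answer: ball2:lands@8:L

Derivation:
Beat 0 (L): throw ball1 h=5 -> lands@5:R; in-air after throw: [b1@5:R]
Beat 2 (L): throw ball2 h=6 -> lands@8:L; in-air after throw: [b1@5:R b2@8:L]
Beat 5 (R): throw ball1 h=1 -> lands@6:L; in-air after throw: [b1@6:L b2@8:L]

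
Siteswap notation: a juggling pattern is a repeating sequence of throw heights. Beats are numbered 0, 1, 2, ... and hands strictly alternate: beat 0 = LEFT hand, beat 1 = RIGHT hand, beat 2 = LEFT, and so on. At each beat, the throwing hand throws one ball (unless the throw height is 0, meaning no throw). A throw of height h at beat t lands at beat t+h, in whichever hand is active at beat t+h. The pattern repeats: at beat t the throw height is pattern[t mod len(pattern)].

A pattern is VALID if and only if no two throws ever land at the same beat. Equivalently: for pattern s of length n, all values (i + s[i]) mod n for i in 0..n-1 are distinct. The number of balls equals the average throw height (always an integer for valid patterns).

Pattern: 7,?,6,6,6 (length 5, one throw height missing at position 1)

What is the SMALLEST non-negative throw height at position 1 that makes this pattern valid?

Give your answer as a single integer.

Answer: 0

Derivation:
i=0: (0 + 7) mod 5 = 2
i=1: s[i]=? (unknown)
i=2: (2 + 6) mod 5 = 3
i=3: (3 + 6) mod 5 = 4
i=4: (4 + 6) mod 5 = 0
Known residues: [0, 2, 3, 4]; need a permutation of 0..4, so missing residue r = 1
Need (1 + s) mod 5 = 1; smallest s = (1 - 1) mod 5 = 0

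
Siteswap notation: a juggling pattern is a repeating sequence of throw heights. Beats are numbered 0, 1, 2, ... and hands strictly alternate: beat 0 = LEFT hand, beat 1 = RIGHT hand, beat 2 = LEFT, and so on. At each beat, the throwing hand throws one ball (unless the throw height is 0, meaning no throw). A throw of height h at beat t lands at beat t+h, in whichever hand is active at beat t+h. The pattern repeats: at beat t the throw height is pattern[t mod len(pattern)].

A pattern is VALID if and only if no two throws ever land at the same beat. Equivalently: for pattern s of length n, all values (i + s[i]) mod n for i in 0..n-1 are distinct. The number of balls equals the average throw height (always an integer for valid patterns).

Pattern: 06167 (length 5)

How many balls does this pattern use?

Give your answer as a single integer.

Answer: 4

Derivation:
Pattern = [0, 6, 1, 6, 7], length n = 5
  position 0: throw height = 0, running sum = 0
  position 1: throw height = 6, running sum = 6
  position 2: throw height = 1, running sum = 7
  position 3: throw height = 6, running sum = 13
  position 4: throw height = 7, running sum = 20
Total sum = 20; balls = sum / n = 20 / 5 = 4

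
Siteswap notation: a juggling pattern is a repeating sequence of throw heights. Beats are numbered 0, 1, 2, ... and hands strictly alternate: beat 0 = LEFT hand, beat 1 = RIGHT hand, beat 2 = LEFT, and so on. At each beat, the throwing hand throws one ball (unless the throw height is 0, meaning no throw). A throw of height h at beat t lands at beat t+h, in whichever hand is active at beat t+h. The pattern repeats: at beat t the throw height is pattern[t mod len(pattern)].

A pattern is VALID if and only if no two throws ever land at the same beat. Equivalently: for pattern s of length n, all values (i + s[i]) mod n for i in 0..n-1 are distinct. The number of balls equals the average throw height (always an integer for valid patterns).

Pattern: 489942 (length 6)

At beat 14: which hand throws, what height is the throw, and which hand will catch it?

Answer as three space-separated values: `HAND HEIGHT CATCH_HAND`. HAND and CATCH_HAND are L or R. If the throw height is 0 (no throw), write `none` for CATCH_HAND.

Beat 14: 14 mod 2 = 0, so hand = L
Throw height = pattern[14 mod 6] = pattern[2] = 9
Lands at beat 14+9=23, 23 mod 2 = 1, so catch hand = R

Answer: L 9 R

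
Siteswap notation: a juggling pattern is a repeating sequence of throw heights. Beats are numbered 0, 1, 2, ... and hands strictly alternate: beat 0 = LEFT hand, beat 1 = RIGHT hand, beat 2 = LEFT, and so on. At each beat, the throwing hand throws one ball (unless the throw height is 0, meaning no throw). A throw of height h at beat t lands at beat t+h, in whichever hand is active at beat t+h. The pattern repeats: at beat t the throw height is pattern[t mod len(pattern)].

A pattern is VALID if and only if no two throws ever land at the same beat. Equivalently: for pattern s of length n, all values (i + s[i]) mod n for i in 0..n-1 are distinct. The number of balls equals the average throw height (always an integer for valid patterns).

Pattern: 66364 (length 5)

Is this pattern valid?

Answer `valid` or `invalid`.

i=0: (i + s[i]) mod n = (0 + 6) mod 5 = 1
i=1: (i + s[i]) mod n = (1 + 6) mod 5 = 2
i=2: (i + s[i]) mod n = (2 + 3) mod 5 = 0
i=3: (i + s[i]) mod n = (3 + 6) mod 5 = 4
i=4: (i + s[i]) mod n = (4 + 4) mod 5 = 3
Residues: [1, 2, 0, 4, 3], distinct: True

Answer: valid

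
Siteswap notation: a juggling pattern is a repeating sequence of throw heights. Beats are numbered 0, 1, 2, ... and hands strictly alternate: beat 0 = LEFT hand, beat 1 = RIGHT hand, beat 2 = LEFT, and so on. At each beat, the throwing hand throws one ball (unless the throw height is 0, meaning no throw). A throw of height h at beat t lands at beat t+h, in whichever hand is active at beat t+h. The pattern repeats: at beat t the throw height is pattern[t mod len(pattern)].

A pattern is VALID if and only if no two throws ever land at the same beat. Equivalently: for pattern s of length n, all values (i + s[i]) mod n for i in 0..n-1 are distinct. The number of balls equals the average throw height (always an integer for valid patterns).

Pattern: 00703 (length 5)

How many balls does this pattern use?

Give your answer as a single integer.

Pattern = [0, 0, 7, 0, 3], length n = 5
  position 0: throw height = 0, running sum = 0
  position 1: throw height = 0, running sum = 0
  position 2: throw height = 7, running sum = 7
  position 3: throw height = 0, running sum = 7
  position 4: throw height = 3, running sum = 10
Total sum = 10; balls = sum / n = 10 / 5 = 2

Answer: 2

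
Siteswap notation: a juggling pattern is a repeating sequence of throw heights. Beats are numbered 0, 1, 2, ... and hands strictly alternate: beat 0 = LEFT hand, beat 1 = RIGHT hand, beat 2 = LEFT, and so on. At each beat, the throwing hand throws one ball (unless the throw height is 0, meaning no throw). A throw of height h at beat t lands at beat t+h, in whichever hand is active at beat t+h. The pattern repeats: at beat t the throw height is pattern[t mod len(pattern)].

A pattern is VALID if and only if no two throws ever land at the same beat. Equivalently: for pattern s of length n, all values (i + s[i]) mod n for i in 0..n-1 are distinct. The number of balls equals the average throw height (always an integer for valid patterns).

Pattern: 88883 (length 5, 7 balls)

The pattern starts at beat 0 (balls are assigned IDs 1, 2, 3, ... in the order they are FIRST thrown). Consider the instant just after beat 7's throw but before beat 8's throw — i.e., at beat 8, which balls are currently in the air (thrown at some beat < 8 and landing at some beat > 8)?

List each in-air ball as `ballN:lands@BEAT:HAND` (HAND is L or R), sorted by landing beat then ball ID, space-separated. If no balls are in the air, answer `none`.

Beat 0 (L): throw ball1 h=8 -> lands@8:L; in-air after throw: [b1@8:L]
Beat 1 (R): throw ball2 h=8 -> lands@9:R; in-air after throw: [b1@8:L b2@9:R]
Beat 2 (L): throw ball3 h=8 -> lands@10:L; in-air after throw: [b1@8:L b2@9:R b3@10:L]
Beat 3 (R): throw ball4 h=8 -> lands@11:R; in-air after throw: [b1@8:L b2@9:R b3@10:L b4@11:R]
Beat 4 (L): throw ball5 h=3 -> lands@7:R; in-air after throw: [b5@7:R b1@8:L b2@9:R b3@10:L b4@11:R]
Beat 5 (R): throw ball6 h=8 -> lands@13:R; in-air after throw: [b5@7:R b1@8:L b2@9:R b3@10:L b4@11:R b6@13:R]
Beat 6 (L): throw ball7 h=8 -> lands@14:L; in-air after throw: [b5@7:R b1@8:L b2@9:R b3@10:L b4@11:R b6@13:R b7@14:L]
Beat 7 (R): throw ball5 h=8 -> lands@15:R; in-air after throw: [b1@8:L b2@9:R b3@10:L b4@11:R b6@13:R b7@14:L b5@15:R]
Beat 8 (L): throw ball1 h=8 -> lands@16:L; in-air after throw: [b2@9:R b3@10:L b4@11:R b6@13:R b7@14:L b5@15:R b1@16:L]

Answer: ball2:lands@9:R ball3:lands@10:L ball4:lands@11:R ball6:lands@13:R ball7:lands@14:L ball5:lands@15:R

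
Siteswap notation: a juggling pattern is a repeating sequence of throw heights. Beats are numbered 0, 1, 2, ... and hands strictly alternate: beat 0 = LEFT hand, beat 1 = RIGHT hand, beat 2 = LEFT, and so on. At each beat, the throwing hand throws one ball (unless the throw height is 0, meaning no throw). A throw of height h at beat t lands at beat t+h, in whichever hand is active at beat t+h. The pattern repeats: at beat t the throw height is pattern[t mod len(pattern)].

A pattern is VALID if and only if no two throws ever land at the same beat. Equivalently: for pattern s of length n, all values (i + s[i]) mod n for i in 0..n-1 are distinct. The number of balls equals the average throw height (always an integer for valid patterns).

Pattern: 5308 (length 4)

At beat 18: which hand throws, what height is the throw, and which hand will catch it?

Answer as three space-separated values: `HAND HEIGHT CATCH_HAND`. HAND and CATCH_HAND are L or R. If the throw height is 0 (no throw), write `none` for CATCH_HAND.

Beat 18: 18 mod 2 = 0, so hand = L
Throw height = pattern[18 mod 4] = pattern[2] = 0

Answer: L 0 none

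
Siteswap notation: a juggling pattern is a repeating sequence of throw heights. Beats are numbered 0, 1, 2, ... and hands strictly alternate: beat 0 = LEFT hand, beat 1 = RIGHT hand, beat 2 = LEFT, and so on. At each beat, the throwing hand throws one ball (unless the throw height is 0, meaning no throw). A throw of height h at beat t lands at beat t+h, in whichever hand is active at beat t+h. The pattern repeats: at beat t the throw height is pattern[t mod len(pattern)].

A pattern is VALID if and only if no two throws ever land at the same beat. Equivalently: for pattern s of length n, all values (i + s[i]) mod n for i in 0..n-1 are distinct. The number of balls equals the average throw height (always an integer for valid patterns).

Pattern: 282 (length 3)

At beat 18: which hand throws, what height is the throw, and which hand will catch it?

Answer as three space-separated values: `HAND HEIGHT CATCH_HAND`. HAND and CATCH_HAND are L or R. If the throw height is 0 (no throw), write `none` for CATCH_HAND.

Answer: L 2 L

Derivation:
Beat 18: 18 mod 2 = 0, so hand = L
Throw height = pattern[18 mod 3] = pattern[0] = 2
Lands at beat 18+2=20, 20 mod 2 = 0, so catch hand = L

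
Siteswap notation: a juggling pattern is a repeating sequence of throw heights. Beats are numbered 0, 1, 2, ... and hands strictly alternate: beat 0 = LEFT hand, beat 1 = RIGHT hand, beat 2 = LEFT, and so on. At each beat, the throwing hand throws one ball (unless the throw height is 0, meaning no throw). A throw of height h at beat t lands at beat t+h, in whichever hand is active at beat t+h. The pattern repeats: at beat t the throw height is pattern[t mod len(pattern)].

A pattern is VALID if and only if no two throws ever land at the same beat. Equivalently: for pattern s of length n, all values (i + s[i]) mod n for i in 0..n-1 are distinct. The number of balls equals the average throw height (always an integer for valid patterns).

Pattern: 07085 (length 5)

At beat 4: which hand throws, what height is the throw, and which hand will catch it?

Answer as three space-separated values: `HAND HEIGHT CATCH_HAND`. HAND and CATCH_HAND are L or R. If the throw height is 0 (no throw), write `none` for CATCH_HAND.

Answer: L 5 R

Derivation:
Beat 4: 4 mod 2 = 0, so hand = L
Throw height = pattern[4 mod 5] = pattern[4] = 5
Lands at beat 4+5=9, 9 mod 2 = 1, so catch hand = R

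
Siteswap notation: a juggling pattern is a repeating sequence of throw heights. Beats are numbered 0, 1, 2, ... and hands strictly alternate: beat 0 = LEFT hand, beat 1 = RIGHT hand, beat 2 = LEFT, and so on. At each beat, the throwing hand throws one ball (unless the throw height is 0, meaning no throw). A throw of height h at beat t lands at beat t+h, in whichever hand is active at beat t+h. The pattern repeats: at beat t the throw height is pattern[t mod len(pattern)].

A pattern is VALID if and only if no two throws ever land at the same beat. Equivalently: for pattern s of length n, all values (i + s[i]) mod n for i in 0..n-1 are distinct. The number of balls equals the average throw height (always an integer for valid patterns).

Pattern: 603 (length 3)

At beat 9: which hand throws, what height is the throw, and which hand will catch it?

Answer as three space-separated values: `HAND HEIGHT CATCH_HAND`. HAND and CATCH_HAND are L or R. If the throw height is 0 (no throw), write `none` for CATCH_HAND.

Beat 9: 9 mod 2 = 1, so hand = R
Throw height = pattern[9 mod 3] = pattern[0] = 6
Lands at beat 9+6=15, 15 mod 2 = 1, so catch hand = R

Answer: R 6 R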